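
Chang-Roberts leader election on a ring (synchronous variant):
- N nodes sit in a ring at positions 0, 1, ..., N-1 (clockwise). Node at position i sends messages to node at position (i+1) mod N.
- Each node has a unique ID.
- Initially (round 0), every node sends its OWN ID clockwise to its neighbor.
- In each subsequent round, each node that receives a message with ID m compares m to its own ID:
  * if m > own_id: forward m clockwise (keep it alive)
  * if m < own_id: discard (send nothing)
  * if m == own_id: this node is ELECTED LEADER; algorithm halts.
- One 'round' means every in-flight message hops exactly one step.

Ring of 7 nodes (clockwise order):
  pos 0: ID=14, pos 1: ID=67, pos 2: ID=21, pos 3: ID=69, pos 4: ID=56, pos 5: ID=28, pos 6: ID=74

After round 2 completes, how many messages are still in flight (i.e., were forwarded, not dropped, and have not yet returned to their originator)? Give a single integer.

Answer: 2

Derivation:
Round 1: pos1(id67) recv 14: drop; pos2(id21) recv 67: fwd; pos3(id69) recv 21: drop; pos4(id56) recv 69: fwd; pos5(id28) recv 56: fwd; pos6(id74) recv 28: drop; pos0(id14) recv 74: fwd
Round 2: pos3(id69) recv 67: drop; pos5(id28) recv 69: fwd; pos6(id74) recv 56: drop; pos1(id67) recv 74: fwd
After round 2: 2 messages still in flight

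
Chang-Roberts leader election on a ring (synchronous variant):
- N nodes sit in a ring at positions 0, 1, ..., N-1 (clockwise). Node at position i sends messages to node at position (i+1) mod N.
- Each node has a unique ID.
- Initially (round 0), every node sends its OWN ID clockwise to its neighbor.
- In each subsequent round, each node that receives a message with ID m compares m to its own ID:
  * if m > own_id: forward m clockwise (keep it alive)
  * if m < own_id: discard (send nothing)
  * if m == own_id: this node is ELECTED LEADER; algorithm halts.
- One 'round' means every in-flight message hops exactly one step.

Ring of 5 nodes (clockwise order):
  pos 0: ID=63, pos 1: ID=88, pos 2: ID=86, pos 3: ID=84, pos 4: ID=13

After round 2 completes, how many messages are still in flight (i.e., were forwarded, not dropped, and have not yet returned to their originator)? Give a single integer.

Round 1: pos1(id88) recv 63: drop; pos2(id86) recv 88: fwd; pos3(id84) recv 86: fwd; pos4(id13) recv 84: fwd; pos0(id63) recv 13: drop
Round 2: pos3(id84) recv 88: fwd; pos4(id13) recv 86: fwd; pos0(id63) recv 84: fwd
After round 2: 3 messages still in flight

Answer: 3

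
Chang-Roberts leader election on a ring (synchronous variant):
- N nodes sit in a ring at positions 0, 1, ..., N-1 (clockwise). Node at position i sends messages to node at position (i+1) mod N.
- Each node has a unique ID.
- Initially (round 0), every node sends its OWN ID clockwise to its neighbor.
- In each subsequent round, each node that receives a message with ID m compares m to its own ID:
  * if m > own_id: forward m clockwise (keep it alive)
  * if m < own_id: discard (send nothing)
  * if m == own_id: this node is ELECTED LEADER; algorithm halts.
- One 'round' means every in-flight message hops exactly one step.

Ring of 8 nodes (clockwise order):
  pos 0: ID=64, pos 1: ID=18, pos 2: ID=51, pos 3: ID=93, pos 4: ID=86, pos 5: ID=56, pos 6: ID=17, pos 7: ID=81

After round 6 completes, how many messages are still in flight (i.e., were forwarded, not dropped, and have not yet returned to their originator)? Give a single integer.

Round 1: pos1(id18) recv 64: fwd; pos2(id51) recv 18: drop; pos3(id93) recv 51: drop; pos4(id86) recv 93: fwd; pos5(id56) recv 86: fwd; pos6(id17) recv 56: fwd; pos7(id81) recv 17: drop; pos0(id64) recv 81: fwd
Round 2: pos2(id51) recv 64: fwd; pos5(id56) recv 93: fwd; pos6(id17) recv 86: fwd; pos7(id81) recv 56: drop; pos1(id18) recv 81: fwd
Round 3: pos3(id93) recv 64: drop; pos6(id17) recv 93: fwd; pos7(id81) recv 86: fwd; pos2(id51) recv 81: fwd
Round 4: pos7(id81) recv 93: fwd; pos0(id64) recv 86: fwd; pos3(id93) recv 81: drop
Round 5: pos0(id64) recv 93: fwd; pos1(id18) recv 86: fwd
Round 6: pos1(id18) recv 93: fwd; pos2(id51) recv 86: fwd
After round 6: 2 messages still in flight

Answer: 2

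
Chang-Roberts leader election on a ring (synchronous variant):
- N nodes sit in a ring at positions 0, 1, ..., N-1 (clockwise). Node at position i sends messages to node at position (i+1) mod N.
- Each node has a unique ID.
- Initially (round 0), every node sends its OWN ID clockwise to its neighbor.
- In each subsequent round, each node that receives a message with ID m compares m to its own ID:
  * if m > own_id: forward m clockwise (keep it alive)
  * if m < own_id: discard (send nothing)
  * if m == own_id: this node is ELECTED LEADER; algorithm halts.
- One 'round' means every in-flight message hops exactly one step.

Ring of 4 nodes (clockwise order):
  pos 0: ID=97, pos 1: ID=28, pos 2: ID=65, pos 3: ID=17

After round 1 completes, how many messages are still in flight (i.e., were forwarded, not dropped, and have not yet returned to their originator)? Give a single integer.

Answer: 2

Derivation:
Round 1: pos1(id28) recv 97: fwd; pos2(id65) recv 28: drop; pos3(id17) recv 65: fwd; pos0(id97) recv 17: drop
After round 1: 2 messages still in flight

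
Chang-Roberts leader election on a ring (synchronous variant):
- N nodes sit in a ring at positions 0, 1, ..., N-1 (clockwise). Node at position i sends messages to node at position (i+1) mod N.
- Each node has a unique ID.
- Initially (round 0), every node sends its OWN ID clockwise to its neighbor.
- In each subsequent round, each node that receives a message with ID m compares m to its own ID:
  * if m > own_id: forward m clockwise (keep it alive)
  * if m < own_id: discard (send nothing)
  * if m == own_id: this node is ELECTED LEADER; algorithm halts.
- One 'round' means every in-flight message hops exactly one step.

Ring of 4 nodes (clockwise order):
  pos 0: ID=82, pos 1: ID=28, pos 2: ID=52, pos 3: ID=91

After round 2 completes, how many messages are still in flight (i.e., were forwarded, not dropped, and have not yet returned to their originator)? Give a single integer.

Round 1: pos1(id28) recv 82: fwd; pos2(id52) recv 28: drop; pos3(id91) recv 52: drop; pos0(id82) recv 91: fwd
Round 2: pos2(id52) recv 82: fwd; pos1(id28) recv 91: fwd
After round 2: 2 messages still in flight

Answer: 2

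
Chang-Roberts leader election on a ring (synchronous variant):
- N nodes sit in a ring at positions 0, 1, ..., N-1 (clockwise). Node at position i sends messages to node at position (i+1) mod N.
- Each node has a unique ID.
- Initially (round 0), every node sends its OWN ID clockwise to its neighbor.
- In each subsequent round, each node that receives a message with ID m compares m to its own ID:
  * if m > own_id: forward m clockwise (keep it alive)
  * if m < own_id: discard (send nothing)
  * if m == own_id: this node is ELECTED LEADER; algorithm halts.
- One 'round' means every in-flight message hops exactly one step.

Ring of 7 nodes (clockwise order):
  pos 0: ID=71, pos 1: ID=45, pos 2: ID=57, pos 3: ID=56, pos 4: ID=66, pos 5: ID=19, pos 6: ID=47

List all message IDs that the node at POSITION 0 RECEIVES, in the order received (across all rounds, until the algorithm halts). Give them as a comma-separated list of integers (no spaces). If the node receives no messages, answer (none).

Answer: 47,66,71

Derivation:
Round 1: pos1(id45) recv 71: fwd; pos2(id57) recv 45: drop; pos3(id56) recv 57: fwd; pos4(id66) recv 56: drop; pos5(id19) recv 66: fwd; pos6(id47) recv 19: drop; pos0(id71) recv 47: drop
Round 2: pos2(id57) recv 71: fwd; pos4(id66) recv 57: drop; pos6(id47) recv 66: fwd
Round 3: pos3(id56) recv 71: fwd; pos0(id71) recv 66: drop
Round 4: pos4(id66) recv 71: fwd
Round 5: pos5(id19) recv 71: fwd
Round 6: pos6(id47) recv 71: fwd
Round 7: pos0(id71) recv 71: ELECTED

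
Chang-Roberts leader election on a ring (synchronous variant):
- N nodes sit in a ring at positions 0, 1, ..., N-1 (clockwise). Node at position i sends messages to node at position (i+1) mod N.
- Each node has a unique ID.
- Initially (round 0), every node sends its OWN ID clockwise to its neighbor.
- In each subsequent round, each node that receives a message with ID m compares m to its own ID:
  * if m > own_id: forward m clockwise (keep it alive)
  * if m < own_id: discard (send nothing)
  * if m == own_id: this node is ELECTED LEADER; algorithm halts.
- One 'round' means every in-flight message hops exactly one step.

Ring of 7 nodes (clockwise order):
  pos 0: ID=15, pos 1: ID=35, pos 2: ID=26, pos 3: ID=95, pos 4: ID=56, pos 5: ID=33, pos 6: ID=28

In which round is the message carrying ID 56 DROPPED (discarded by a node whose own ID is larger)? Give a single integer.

Round 1: pos1(id35) recv 15: drop; pos2(id26) recv 35: fwd; pos3(id95) recv 26: drop; pos4(id56) recv 95: fwd; pos5(id33) recv 56: fwd; pos6(id28) recv 33: fwd; pos0(id15) recv 28: fwd
Round 2: pos3(id95) recv 35: drop; pos5(id33) recv 95: fwd; pos6(id28) recv 56: fwd; pos0(id15) recv 33: fwd; pos1(id35) recv 28: drop
Round 3: pos6(id28) recv 95: fwd; pos0(id15) recv 56: fwd; pos1(id35) recv 33: drop
Round 4: pos0(id15) recv 95: fwd; pos1(id35) recv 56: fwd
Round 5: pos1(id35) recv 95: fwd; pos2(id26) recv 56: fwd
Round 6: pos2(id26) recv 95: fwd; pos3(id95) recv 56: drop
Round 7: pos3(id95) recv 95: ELECTED
Message ID 56 originates at pos 4; dropped at pos 3 in round 6

Answer: 6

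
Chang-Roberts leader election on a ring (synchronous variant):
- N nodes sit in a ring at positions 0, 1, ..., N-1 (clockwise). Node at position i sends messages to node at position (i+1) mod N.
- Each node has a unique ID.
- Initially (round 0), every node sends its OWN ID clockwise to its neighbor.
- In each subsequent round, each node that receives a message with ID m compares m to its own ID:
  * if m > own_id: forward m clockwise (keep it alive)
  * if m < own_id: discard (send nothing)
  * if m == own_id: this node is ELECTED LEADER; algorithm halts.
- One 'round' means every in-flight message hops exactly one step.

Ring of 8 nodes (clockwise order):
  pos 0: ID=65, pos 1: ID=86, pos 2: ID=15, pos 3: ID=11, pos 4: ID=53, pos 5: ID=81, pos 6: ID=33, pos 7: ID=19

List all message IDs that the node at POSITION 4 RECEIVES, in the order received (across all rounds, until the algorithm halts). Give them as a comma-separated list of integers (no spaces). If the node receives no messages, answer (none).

Round 1: pos1(id86) recv 65: drop; pos2(id15) recv 86: fwd; pos3(id11) recv 15: fwd; pos4(id53) recv 11: drop; pos5(id81) recv 53: drop; pos6(id33) recv 81: fwd; pos7(id19) recv 33: fwd; pos0(id65) recv 19: drop
Round 2: pos3(id11) recv 86: fwd; pos4(id53) recv 15: drop; pos7(id19) recv 81: fwd; pos0(id65) recv 33: drop
Round 3: pos4(id53) recv 86: fwd; pos0(id65) recv 81: fwd
Round 4: pos5(id81) recv 86: fwd; pos1(id86) recv 81: drop
Round 5: pos6(id33) recv 86: fwd
Round 6: pos7(id19) recv 86: fwd
Round 7: pos0(id65) recv 86: fwd
Round 8: pos1(id86) recv 86: ELECTED

Answer: 11,15,86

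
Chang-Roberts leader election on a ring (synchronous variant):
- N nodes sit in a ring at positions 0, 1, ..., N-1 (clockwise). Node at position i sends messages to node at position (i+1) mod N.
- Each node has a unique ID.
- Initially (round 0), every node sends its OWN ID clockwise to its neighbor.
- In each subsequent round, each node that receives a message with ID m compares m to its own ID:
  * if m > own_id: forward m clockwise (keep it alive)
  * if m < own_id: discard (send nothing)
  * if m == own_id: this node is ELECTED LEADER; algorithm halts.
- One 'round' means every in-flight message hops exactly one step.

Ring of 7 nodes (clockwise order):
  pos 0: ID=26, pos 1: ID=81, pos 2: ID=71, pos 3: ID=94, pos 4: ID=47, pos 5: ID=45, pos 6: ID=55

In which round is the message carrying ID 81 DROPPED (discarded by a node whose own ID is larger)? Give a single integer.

Round 1: pos1(id81) recv 26: drop; pos2(id71) recv 81: fwd; pos3(id94) recv 71: drop; pos4(id47) recv 94: fwd; pos5(id45) recv 47: fwd; pos6(id55) recv 45: drop; pos0(id26) recv 55: fwd
Round 2: pos3(id94) recv 81: drop; pos5(id45) recv 94: fwd; pos6(id55) recv 47: drop; pos1(id81) recv 55: drop
Round 3: pos6(id55) recv 94: fwd
Round 4: pos0(id26) recv 94: fwd
Round 5: pos1(id81) recv 94: fwd
Round 6: pos2(id71) recv 94: fwd
Round 7: pos3(id94) recv 94: ELECTED
Message ID 81 originates at pos 1; dropped at pos 3 in round 2

Answer: 2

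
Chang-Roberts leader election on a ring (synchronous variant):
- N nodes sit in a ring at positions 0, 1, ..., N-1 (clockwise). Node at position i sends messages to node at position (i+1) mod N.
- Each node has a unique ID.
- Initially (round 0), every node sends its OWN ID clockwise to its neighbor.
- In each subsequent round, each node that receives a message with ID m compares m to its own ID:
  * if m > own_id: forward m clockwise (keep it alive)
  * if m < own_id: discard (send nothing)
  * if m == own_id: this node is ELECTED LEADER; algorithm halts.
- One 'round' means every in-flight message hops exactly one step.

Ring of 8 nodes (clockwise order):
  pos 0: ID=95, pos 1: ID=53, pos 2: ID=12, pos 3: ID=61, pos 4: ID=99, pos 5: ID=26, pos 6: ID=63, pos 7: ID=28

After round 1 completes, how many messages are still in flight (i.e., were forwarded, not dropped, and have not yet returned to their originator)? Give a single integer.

Round 1: pos1(id53) recv 95: fwd; pos2(id12) recv 53: fwd; pos3(id61) recv 12: drop; pos4(id99) recv 61: drop; pos5(id26) recv 99: fwd; pos6(id63) recv 26: drop; pos7(id28) recv 63: fwd; pos0(id95) recv 28: drop
After round 1: 4 messages still in flight

Answer: 4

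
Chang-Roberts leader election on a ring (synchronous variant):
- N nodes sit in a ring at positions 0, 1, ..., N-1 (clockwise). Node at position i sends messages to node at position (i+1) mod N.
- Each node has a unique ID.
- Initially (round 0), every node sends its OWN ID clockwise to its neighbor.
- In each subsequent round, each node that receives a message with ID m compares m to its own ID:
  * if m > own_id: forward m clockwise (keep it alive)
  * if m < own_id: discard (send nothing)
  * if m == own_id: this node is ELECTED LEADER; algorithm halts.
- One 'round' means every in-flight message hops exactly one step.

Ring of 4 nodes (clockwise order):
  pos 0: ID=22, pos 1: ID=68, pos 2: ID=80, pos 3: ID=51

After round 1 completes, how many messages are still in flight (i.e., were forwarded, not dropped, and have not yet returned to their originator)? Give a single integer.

Round 1: pos1(id68) recv 22: drop; pos2(id80) recv 68: drop; pos3(id51) recv 80: fwd; pos0(id22) recv 51: fwd
After round 1: 2 messages still in flight

Answer: 2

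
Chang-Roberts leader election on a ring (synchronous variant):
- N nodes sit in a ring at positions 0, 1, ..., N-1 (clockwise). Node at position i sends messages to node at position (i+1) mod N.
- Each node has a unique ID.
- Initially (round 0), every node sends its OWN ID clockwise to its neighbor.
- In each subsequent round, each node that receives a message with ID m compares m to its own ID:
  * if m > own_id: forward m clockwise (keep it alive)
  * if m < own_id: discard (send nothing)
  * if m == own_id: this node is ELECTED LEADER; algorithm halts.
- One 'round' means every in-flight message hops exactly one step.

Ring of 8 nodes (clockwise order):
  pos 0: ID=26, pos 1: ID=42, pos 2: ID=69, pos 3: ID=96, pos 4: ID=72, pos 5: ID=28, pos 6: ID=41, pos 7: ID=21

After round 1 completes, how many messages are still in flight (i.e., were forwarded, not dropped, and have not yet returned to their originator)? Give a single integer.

Round 1: pos1(id42) recv 26: drop; pos2(id69) recv 42: drop; pos3(id96) recv 69: drop; pos4(id72) recv 96: fwd; pos5(id28) recv 72: fwd; pos6(id41) recv 28: drop; pos7(id21) recv 41: fwd; pos0(id26) recv 21: drop
After round 1: 3 messages still in flight

Answer: 3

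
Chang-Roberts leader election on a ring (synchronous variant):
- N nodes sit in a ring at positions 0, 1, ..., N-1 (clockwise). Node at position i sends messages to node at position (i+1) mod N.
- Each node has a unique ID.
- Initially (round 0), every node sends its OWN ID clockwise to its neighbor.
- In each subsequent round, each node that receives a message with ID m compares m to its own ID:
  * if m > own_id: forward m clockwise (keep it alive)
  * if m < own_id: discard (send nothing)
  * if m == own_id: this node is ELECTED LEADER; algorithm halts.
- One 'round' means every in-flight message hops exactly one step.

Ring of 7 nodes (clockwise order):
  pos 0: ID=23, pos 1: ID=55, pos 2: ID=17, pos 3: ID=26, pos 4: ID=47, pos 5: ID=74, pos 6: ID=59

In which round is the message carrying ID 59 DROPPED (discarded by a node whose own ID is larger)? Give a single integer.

Answer: 6

Derivation:
Round 1: pos1(id55) recv 23: drop; pos2(id17) recv 55: fwd; pos3(id26) recv 17: drop; pos4(id47) recv 26: drop; pos5(id74) recv 47: drop; pos6(id59) recv 74: fwd; pos0(id23) recv 59: fwd
Round 2: pos3(id26) recv 55: fwd; pos0(id23) recv 74: fwd; pos1(id55) recv 59: fwd
Round 3: pos4(id47) recv 55: fwd; pos1(id55) recv 74: fwd; pos2(id17) recv 59: fwd
Round 4: pos5(id74) recv 55: drop; pos2(id17) recv 74: fwd; pos3(id26) recv 59: fwd
Round 5: pos3(id26) recv 74: fwd; pos4(id47) recv 59: fwd
Round 6: pos4(id47) recv 74: fwd; pos5(id74) recv 59: drop
Round 7: pos5(id74) recv 74: ELECTED
Message ID 59 originates at pos 6; dropped at pos 5 in round 6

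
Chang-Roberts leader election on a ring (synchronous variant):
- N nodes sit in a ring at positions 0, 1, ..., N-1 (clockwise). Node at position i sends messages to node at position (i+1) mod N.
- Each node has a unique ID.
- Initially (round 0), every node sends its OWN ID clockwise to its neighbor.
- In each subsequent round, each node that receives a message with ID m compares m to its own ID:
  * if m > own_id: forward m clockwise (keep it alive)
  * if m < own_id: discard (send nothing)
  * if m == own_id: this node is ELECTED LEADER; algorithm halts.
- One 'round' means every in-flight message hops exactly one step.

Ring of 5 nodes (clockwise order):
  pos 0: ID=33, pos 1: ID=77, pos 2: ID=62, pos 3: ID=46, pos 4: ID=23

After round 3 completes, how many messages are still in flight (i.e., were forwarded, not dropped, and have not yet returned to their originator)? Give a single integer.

Answer: 2

Derivation:
Round 1: pos1(id77) recv 33: drop; pos2(id62) recv 77: fwd; pos3(id46) recv 62: fwd; pos4(id23) recv 46: fwd; pos0(id33) recv 23: drop
Round 2: pos3(id46) recv 77: fwd; pos4(id23) recv 62: fwd; pos0(id33) recv 46: fwd
Round 3: pos4(id23) recv 77: fwd; pos0(id33) recv 62: fwd; pos1(id77) recv 46: drop
After round 3: 2 messages still in flight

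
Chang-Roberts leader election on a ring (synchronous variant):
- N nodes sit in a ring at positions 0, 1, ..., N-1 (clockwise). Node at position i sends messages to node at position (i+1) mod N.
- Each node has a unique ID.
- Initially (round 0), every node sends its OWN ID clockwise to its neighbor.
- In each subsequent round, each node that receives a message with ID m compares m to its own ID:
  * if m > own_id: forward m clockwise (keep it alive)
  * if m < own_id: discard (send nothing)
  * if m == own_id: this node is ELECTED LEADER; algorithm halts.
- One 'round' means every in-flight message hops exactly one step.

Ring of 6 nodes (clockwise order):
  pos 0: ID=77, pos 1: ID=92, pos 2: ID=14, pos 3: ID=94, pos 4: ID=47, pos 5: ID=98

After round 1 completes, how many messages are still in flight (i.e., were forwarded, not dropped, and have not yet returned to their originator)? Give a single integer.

Round 1: pos1(id92) recv 77: drop; pos2(id14) recv 92: fwd; pos3(id94) recv 14: drop; pos4(id47) recv 94: fwd; pos5(id98) recv 47: drop; pos0(id77) recv 98: fwd
After round 1: 3 messages still in flight

Answer: 3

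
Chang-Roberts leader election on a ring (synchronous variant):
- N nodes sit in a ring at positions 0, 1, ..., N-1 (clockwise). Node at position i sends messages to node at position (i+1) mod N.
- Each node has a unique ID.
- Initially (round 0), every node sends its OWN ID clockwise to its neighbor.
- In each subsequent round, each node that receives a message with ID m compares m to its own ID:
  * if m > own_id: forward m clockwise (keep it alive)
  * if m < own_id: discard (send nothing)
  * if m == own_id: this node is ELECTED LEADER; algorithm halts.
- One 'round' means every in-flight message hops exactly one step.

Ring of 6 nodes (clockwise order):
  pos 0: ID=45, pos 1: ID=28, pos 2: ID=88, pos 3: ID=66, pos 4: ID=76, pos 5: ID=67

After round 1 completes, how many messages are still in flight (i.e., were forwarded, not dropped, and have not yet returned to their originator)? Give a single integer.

Round 1: pos1(id28) recv 45: fwd; pos2(id88) recv 28: drop; pos3(id66) recv 88: fwd; pos4(id76) recv 66: drop; pos5(id67) recv 76: fwd; pos0(id45) recv 67: fwd
After round 1: 4 messages still in flight

Answer: 4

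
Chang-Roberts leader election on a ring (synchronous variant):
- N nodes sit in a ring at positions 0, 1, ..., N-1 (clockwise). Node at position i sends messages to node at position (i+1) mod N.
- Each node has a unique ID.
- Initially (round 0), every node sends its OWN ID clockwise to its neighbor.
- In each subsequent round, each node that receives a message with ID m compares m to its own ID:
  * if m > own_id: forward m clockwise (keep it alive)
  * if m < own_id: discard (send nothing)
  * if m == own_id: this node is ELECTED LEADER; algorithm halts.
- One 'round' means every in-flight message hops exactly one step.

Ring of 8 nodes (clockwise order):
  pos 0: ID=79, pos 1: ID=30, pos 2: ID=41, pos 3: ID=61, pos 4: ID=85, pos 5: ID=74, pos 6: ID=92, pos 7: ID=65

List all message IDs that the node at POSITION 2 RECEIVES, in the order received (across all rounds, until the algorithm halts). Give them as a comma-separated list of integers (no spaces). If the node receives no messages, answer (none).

Answer: 30,79,92

Derivation:
Round 1: pos1(id30) recv 79: fwd; pos2(id41) recv 30: drop; pos3(id61) recv 41: drop; pos4(id85) recv 61: drop; pos5(id74) recv 85: fwd; pos6(id92) recv 74: drop; pos7(id65) recv 92: fwd; pos0(id79) recv 65: drop
Round 2: pos2(id41) recv 79: fwd; pos6(id92) recv 85: drop; pos0(id79) recv 92: fwd
Round 3: pos3(id61) recv 79: fwd; pos1(id30) recv 92: fwd
Round 4: pos4(id85) recv 79: drop; pos2(id41) recv 92: fwd
Round 5: pos3(id61) recv 92: fwd
Round 6: pos4(id85) recv 92: fwd
Round 7: pos5(id74) recv 92: fwd
Round 8: pos6(id92) recv 92: ELECTED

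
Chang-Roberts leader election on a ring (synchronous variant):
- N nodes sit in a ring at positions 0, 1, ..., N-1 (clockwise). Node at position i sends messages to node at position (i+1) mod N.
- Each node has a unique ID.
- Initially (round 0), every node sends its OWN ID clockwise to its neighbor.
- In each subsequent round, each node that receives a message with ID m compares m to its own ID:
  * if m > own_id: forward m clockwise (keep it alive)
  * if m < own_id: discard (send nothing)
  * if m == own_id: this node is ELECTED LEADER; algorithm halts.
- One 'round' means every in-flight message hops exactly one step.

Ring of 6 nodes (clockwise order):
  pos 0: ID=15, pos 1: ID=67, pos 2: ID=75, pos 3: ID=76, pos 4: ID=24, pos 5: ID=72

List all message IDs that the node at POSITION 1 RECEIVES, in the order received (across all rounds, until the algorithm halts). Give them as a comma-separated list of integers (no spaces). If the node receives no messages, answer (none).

Answer: 15,72,76

Derivation:
Round 1: pos1(id67) recv 15: drop; pos2(id75) recv 67: drop; pos3(id76) recv 75: drop; pos4(id24) recv 76: fwd; pos5(id72) recv 24: drop; pos0(id15) recv 72: fwd
Round 2: pos5(id72) recv 76: fwd; pos1(id67) recv 72: fwd
Round 3: pos0(id15) recv 76: fwd; pos2(id75) recv 72: drop
Round 4: pos1(id67) recv 76: fwd
Round 5: pos2(id75) recv 76: fwd
Round 6: pos3(id76) recv 76: ELECTED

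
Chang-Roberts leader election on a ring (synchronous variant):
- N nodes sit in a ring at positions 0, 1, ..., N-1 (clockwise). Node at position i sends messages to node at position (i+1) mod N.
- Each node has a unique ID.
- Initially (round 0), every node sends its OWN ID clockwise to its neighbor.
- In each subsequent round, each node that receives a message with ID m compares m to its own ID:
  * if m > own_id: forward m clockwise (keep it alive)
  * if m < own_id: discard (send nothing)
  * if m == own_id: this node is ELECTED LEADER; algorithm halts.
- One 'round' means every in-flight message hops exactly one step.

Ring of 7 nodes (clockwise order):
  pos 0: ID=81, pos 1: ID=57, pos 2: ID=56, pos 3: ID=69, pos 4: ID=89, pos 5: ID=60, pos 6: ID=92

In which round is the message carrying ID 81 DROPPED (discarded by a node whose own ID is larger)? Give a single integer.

Round 1: pos1(id57) recv 81: fwd; pos2(id56) recv 57: fwd; pos3(id69) recv 56: drop; pos4(id89) recv 69: drop; pos5(id60) recv 89: fwd; pos6(id92) recv 60: drop; pos0(id81) recv 92: fwd
Round 2: pos2(id56) recv 81: fwd; pos3(id69) recv 57: drop; pos6(id92) recv 89: drop; pos1(id57) recv 92: fwd
Round 3: pos3(id69) recv 81: fwd; pos2(id56) recv 92: fwd
Round 4: pos4(id89) recv 81: drop; pos3(id69) recv 92: fwd
Round 5: pos4(id89) recv 92: fwd
Round 6: pos5(id60) recv 92: fwd
Round 7: pos6(id92) recv 92: ELECTED
Message ID 81 originates at pos 0; dropped at pos 4 in round 4

Answer: 4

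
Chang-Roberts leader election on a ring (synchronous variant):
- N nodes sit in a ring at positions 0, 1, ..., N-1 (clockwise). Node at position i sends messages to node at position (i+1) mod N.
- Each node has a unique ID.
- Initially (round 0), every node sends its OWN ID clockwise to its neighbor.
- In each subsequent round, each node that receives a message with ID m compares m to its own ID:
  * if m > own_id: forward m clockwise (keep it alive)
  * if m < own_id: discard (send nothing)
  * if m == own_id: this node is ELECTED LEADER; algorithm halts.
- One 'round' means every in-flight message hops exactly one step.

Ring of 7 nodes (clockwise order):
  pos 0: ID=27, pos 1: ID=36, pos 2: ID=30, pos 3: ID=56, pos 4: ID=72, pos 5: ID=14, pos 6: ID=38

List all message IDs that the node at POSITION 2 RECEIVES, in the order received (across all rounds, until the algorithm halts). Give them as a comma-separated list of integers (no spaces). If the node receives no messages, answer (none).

Answer: 36,38,72

Derivation:
Round 1: pos1(id36) recv 27: drop; pos2(id30) recv 36: fwd; pos3(id56) recv 30: drop; pos4(id72) recv 56: drop; pos5(id14) recv 72: fwd; pos6(id38) recv 14: drop; pos0(id27) recv 38: fwd
Round 2: pos3(id56) recv 36: drop; pos6(id38) recv 72: fwd; pos1(id36) recv 38: fwd
Round 3: pos0(id27) recv 72: fwd; pos2(id30) recv 38: fwd
Round 4: pos1(id36) recv 72: fwd; pos3(id56) recv 38: drop
Round 5: pos2(id30) recv 72: fwd
Round 6: pos3(id56) recv 72: fwd
Round 7: pos4(id72) recv 72: ELECTED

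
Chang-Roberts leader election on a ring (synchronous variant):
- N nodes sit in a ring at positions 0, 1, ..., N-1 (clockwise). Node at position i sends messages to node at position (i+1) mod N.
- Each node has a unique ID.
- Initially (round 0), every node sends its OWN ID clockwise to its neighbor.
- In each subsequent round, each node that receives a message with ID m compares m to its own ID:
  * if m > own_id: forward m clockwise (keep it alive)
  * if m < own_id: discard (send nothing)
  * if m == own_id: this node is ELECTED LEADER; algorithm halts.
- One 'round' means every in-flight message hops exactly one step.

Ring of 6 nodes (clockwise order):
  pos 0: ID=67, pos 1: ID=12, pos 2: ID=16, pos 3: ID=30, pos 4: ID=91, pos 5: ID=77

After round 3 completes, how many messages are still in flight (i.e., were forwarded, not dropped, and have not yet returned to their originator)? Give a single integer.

Round 1: pos1(id12) recv 67: fwd; pos2(id16) recv 12: drop; pos3(id30) recv 16: drop; pos4(id91) recv 30: drop; pos5(id77) recv 91: fwd; pos0(id67) recv 77: fwd
Round 2: pos2(id16) recv 67: fwd; pos0(id67) recv 91: fwd; pos1(id12) recv 77: fwd
Round 3: pos3(id30) recv 67: fwd; pos1(id12) recv 91: fwd; pos2(id16) recv 77: fwd
After round 3: 3 messages still in flight

Answer: 3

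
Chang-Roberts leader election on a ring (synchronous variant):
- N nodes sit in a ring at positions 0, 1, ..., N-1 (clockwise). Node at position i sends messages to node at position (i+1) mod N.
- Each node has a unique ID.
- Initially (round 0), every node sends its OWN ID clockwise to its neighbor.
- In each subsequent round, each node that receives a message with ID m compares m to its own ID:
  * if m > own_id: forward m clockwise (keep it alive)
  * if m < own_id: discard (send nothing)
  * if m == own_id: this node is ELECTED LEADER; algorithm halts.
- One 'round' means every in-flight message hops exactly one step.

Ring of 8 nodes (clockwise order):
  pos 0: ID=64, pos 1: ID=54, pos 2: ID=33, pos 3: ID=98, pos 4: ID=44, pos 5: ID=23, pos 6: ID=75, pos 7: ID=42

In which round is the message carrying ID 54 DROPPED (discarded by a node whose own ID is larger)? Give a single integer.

Answer: 2

Derivation:
Round 1: pos1(id54) recv 64: fwd; pos2(id33) recv 54: fwd; pos3(id98) recv 33: drop; pos4(id44) recv 98: fwd; pos5(id23) recv 44: fwd; pos6(id75) recv 23: drop; pos7(id42) recv 75: fwd; pos0(id64) recv 42: drop
Round 2: pos2(id33) recv 64: fwd; pos3(id98) recv 54: drop; pos5(id23) recv 98: fwd; pos6(id75) recv 44: drop; pos0(id64) recv 75: fwd
Round 3: pos3(id98) recv 64: drop; pos6(id75) recv 98: fwd; pos1(id54) recv 75: fwd
Round 4: pos7(id42) recv 98: fwd; pos2(id33) recv 75: fwd
Round 5: pos0(id64) recv 98: fwd; pos3(id98) recv 75: drop
Round 6: pos1(id54) recv 98: fwd
Round 7: pos2(id33) recv 98: fwd
Round 8: pos3(id98) recv 98: ELECTED
Message ID 54 originates at pos 1; dropped at pos 3 in round 2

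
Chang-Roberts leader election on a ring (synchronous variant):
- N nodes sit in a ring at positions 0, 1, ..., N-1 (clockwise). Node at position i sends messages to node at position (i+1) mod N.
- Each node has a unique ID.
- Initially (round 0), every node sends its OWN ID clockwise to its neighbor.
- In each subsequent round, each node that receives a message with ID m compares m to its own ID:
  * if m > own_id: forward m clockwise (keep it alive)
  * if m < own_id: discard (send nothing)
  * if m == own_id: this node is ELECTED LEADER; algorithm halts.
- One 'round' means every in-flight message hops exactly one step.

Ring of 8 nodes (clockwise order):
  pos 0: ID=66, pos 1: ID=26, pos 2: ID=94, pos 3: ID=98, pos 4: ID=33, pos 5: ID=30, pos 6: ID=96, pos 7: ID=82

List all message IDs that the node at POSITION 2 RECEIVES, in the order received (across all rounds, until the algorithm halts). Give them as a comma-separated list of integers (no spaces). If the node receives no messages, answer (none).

Answer: 26,66,82,96,98

Derivation:
Round 1: pos1(id26) recv 66: fwd; pos2(id94) recv 26: drop; pos3(id98) recv 94: drop; pos4(id33) recv 98: fwd; pos5(id30) recv 33: fwd; pos6(id96) recv 30: drop; pos7(id82) recv 96: fwd; pos0(id66) recv 82: fwd
Round 2: pos2(id94) recv 66: drop; pos5(id30) recv 98: fwd; pos6(id96) recv 33: drop; pos0(id66) recv 96: fwd; pos1(id26) recv 82: fwd
Round 3: pos6(id96) recv 98: fwd; pos1(id26) recv 96: fwd; pos2(id94) recv 82: drop
Round 4: pos7(id82) recv 98: fwd; pos2(id94) recv 96: fwd
Round 5: pos0(id66) recv 98: fwd; pos3(id98) recv 96: drop
Round 6: pos1(id26) recv 98: fwd
Round 7: pos2(id94) recv 98: fwd
Round 8: pos3(id98) recv 98: ELECTED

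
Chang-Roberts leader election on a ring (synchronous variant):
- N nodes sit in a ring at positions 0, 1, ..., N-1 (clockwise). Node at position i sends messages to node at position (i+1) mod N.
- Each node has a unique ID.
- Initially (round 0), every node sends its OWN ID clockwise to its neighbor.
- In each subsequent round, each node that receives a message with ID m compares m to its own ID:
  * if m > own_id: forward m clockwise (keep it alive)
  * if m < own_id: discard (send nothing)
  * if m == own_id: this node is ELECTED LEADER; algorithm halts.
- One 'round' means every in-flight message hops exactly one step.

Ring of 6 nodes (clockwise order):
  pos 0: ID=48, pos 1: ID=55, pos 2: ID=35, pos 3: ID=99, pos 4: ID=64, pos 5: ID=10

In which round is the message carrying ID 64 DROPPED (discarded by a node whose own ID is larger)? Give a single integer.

Round 1: pos1(id55) recv 48: drop; pos2(id35) recv 55: fwd; pos3(id99) recv 35: drop; pos4(id64) recv 99: fwd; pos5(id10) recv 64: fwd; pos0(id48) recv 10: drop
Round 2: pos3(id99) recv 55: drop; pos5(id10) recv 99: fwd; pos0(id48) recv 64: fwd
Round 3: pos0(id48) recv 99: fwd; pos1(id55) recv 64: fwd
Round 4: pos1(id55) recv 99: fwd; pos2(id35) recv 64: fwd
Round 5: pos2(id35) recv 99: fwd; pos3(id99) recv 64: drop
Round 6: pos3(id99) recv 99: ELECTED
Message ID 64 originates at pos 4; dropped at pos 3 in round 5

Answer: 5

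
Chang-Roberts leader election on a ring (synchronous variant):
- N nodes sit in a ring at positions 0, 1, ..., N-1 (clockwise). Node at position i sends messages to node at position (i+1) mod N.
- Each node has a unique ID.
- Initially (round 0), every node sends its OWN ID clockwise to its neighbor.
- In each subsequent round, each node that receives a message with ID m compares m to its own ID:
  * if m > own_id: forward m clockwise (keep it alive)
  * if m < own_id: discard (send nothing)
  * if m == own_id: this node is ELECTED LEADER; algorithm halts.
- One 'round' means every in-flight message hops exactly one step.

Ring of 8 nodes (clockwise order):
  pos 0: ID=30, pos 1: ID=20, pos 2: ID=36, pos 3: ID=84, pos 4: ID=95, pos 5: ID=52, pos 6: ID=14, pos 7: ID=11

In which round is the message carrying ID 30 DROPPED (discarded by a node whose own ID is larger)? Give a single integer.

Round 1: pos1(id20) recv 30: fwd; pos2(id36) recv 20: drop; pos3(id84) recv 36: drop; pos4(id95) recv 84: drop; pos5(id52) recv 95: fwd; pos6(id14) recv 52: fwd; pos7(id11) recv 14: fwd; pos0(id30) recv 11: drop
Round 2: pos2(id36) recv 30: drop; pos6(id14) recv 95: fwd; pos7(id11) recv 52: fwd; pos0(id30) recv 14: drop
Round 3: pos7(id11) recv 95: fwd; pos0(id30) recv 52: fwd
Round 4: pos0(id30) recv 95: fwd; pos1(id20) recv 52: fwd
Round 5: pos1(id20) recv 95: fwd; pos2(id36) recv 52: fwd
Round 6: pos2(id36) recv 95: fwd; pos3(id84) recv 52: drop
Round 7: pos3(id84) recv 95: fwd
Round 8: pos4(id95) recv 95: ELECTED
Message ID 30 originates at pos 0; dropped at pos 2 in round 2

Answer: 2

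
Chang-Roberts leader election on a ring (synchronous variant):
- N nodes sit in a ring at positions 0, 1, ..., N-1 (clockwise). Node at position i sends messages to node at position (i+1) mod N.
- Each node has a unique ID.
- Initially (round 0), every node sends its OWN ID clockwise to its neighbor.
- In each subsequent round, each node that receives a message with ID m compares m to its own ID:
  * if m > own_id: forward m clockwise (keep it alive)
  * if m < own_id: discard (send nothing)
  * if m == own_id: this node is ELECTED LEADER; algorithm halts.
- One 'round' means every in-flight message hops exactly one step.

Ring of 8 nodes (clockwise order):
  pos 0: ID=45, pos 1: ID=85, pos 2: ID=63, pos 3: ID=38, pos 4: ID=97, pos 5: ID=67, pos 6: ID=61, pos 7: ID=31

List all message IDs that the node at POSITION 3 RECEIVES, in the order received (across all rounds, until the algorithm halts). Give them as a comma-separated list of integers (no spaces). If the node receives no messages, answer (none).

Round 1: pos1(id85) recv 45: drop; pos2(id63) recv 85: fwd; pos3(id38) recv 63: fwd; pos4(id97) recv 38: drop; pos5(id67) recv 97: fwd; pos6(id61) recv 67: fwd; pos7(id31) recv 61: fwd; pos0(id45) recv 31: drop
Round 2: pos3(id38) recv 85: fwd; pos4(id97) recv 63: drop; pos6(id61) recv 97: fwd; pos7(id31) recv 67: fwd; pos0(id45) recv 61: fwd
Round 3: pos4(id97) recv 85: drop; pos7(id31) recv 97: fwd; pos0(id45) recv 67: fwd; pos1(id85) recv 61: drop
Round 4: pos0(id45) recv 97: fwd; pos1(id85) recv 67: drop
Round 5: pos1(id85) recv 97: fwd
Round 6: pos2(id63) recv 97: fwd
Round 7: pos3(id38) recv 97: fwd
Round 8: pos4(id97) recv 97: ELECTED

Answer: 63,85,97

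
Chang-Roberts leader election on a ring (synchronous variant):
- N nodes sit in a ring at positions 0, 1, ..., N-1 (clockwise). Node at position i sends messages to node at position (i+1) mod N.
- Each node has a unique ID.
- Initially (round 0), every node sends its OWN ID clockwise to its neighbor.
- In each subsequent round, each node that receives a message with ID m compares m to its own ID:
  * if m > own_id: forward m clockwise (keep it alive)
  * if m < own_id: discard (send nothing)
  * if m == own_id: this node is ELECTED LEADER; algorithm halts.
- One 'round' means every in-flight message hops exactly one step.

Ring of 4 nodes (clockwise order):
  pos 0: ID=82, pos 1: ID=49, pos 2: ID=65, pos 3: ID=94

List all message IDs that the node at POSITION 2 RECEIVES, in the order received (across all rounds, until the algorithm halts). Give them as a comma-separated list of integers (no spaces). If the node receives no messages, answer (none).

Round 1: pos1(id49) recv 82: fwd; pos2(id65) recv 49: drop; pos3(id94) recv 65: drop; pos0(id82) recv 94: fwd
Round 2: pos2(id65) recv 82: fwd; pos1(id49) recv 94: fwd
Round 3: pos3(id94) recv 82: drop; pos2(id65) recv 94: fwd
Round 4: pos3(id94) recv 94: ELECTED

Answer: 49,82,94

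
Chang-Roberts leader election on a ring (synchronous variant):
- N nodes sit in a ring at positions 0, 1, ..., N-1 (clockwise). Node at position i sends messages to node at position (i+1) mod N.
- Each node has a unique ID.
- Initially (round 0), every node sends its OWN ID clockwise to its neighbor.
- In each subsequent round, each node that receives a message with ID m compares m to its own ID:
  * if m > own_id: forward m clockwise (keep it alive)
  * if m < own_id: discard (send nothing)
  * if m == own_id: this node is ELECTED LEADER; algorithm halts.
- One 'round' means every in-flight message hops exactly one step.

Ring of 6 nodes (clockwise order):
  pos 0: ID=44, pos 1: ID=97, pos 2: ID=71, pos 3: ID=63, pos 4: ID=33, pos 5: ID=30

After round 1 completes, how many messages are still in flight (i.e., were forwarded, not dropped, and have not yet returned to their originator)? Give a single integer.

Answer: 4

Derivation:
Round 1: pos1(id97) recv 44: drop; pos2(id71) recv 97: fwd; pos3(id63) recv 71: fwd; pos4(id33) recv 63: fwd; pos5(id30) recv 33: fwd; pos0(id44) recv 30: drop
After round 1: 4 messages still in flight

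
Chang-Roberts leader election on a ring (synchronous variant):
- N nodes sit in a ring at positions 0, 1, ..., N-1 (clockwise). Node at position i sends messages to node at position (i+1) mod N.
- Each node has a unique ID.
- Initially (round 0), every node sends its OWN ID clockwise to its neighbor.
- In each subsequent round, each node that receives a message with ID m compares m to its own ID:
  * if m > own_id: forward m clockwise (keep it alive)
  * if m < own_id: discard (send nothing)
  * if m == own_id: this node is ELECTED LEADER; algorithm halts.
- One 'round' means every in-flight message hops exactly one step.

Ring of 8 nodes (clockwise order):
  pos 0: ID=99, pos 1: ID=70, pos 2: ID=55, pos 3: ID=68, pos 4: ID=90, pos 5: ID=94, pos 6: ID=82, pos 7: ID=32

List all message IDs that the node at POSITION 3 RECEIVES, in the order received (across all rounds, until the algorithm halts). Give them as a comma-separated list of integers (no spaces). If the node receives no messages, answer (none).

Round 1: pos1(id70) recv 99: fwd; pos2(id55) recv 70: fwd; pos3(id68) recv 55: drop; pos4(id90) recv 68: drop; pos5(id94) recv 90: drop; pos6(id82) recv 94: fwd; pos7(id32) recv 82: fwd; pos0(id99) recv 32: drop
Round 2: pos2(id55) recv 99: fwd; pos3(id68) recv 70: fwd; pos7(id32) recv 94: fwd; pos0(id99) recv 82: drop
Round 3: pos3(id68) recv 99: fwd; pos4(id90) recv 70: drop; pos0(id99) recv 94: drop
Round 4: pos4(id90) recv 99: fwd
Round 5: pos5(id94) recv 99: fwd
Round 6: pos6(id82) recv 99: fwd
Round 7: pos7(id32) recv 99: fwd
Round 8: pos0(id99) recv 99: ELECTED

Answer: 55,70,99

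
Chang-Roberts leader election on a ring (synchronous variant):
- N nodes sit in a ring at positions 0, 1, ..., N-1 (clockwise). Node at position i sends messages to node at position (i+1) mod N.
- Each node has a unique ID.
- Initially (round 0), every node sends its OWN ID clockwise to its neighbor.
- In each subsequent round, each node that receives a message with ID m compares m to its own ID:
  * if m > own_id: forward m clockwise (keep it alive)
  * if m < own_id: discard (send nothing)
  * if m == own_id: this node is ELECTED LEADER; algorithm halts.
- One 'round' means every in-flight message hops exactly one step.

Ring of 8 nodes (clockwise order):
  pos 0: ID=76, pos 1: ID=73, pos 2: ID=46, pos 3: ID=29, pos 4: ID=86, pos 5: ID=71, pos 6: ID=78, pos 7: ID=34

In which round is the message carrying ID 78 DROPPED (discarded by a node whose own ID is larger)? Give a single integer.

Answer: 6

Derivation:
Round 1: pos1(id73) recv 76: fwd; pos2(id46) recv 73: fwd; pos3(id29) recv 46: fwd; pos4(id86) recv 29: drop; pos5(id71) recv 86: fwd; pos6(id78) recv 71: drop; pos7(id34) recv 78: fwd; pos0(id76) recv 34: drop
Round 2: pos2(id46) recv 76: fwd; pos3(id29) recv 73: fwd; pos4(id86) recv 46: drop; pos6(id78) recv 86: fwd; pos0(id76) recv 78: fwd
Round 3: pos3(id29) recv 76: fwd; pos4(id86) recv 73: drop; pos7(id34) recv 86: fwd; pos1(id73) recv 78: fwd
Round 4: pos4(id86) recv 76: drop; pos0(id76) recv 86: fwd; pos2(id46) recv 78: fwd
Round 5: pos1(id73) recv 86: fwd; pos3(id29) recv 78: fwd
Round 6: pos2(id46) recv 86: fwd; pos4(id86) recv 78: drop
Round 7: pos3(id29) recv 86: fwd
Round 8: pos4(id86) recv 86: ELECTED
Message ID 78 originates at pos 6; dropped at pos 4 in round 6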